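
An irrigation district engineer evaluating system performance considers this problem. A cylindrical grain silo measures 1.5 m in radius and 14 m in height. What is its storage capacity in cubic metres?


V = pi * r^2 * h
  = pi * 1.5^2 * 14
  = pi * 2.25 * 14
  = 98.96 m^3


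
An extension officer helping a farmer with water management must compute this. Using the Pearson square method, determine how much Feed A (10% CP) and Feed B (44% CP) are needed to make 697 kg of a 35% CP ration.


parts_A = CP_b - target = 44 - 35 = 9
parts_B = target - CP_a = 35 - 10 = 25
total_parts = 9 + 25 = 34
Feed A = 697 * 9 / 34 = 184.50 kg
Feed B = 697 * 25 / 34 = 512.50 kg

184.50 kg


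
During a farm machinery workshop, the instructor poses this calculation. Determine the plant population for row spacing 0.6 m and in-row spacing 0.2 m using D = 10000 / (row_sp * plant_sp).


D = 10000 / (row_sp * plant_sp)
  = 10000 / (0.6 * 0.2)
  = 10000 / 0.1200
  = 83333.33 plants/ha


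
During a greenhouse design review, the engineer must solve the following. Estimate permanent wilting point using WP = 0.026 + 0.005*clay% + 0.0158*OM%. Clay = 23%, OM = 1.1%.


WP = 0.026 + 0.005*23 + 0.0158*1.1
   = 0.026 + 0.1150 + 0.0174
   = 0.1584


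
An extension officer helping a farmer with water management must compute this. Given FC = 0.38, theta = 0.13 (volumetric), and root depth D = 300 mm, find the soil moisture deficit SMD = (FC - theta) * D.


SMD = (FC - theta) * D
    = (0.38 - 0.13) * 300
    = 0.250 * 300
    = 75 mm


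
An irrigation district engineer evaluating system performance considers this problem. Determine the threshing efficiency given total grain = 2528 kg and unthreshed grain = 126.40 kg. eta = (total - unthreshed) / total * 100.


eta = (total - unthreshed) / total * 100
    = (2528 - 126.40) / 2528 * 100
    = 2401.60 / 2528 * 100
    = 95%


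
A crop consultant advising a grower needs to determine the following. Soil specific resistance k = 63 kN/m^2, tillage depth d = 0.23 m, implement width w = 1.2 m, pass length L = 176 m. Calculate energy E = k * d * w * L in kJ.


E = k * d * w * L
  = 63 * 0.23 * 1.2 * 176
  = 3060.29 kJ


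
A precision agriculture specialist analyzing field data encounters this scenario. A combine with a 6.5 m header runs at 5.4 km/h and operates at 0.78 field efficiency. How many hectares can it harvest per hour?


C = w * v * eta_f / 10
  = 6.5 * 5.4 * 0.78 / 10
  = 27.38 / 10
  = 2.74 ha/h


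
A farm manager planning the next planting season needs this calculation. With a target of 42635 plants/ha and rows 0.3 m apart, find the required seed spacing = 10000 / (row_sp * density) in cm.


spacing = 10000 / (row_sp * density)
        = 10000 / (0.3 * 42635)
        = 10000 / 12790.50
        = 0.78183 m = 78.18 cm


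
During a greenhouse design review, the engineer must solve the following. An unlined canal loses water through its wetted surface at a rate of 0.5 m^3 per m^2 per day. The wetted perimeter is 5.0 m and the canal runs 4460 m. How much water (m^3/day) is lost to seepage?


S = C * P * L
  = 0.5 * 5.0 * 4460
  = 11150 m^3/day


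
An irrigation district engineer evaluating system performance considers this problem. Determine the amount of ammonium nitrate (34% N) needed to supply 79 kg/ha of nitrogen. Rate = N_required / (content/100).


Rate = N_required / (N_content / 100)
     = 79 / (34 / 100)
     = 79 / 0.34
     = 232.35 kg/ha


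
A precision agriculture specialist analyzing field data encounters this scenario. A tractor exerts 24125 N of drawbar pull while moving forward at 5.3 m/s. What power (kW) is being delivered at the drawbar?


P = F * v / 1000
  = 24125 * 5.3 / 1000
  = 127862.50 / 1000
  = 127.86 kW


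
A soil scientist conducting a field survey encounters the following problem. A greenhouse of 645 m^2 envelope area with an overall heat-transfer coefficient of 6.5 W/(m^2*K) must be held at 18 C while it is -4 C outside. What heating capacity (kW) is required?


dT = 18 - (-4) = 22 K
Q = U * A * dT
  = 6.5 * 645 * 22
  = 92235 W = 92.24 kW


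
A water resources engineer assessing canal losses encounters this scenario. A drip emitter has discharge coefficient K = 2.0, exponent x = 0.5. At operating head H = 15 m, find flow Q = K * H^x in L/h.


Q = K * H^x
  = 2.0 * 15^0.5
  = 2.0 * 3.8730
  = 7.75 L/h


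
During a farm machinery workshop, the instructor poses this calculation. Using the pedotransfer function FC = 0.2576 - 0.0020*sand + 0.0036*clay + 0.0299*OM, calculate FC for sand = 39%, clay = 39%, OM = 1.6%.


FC = 0.2576 - 0.0020*39 + 0.0036*39 + 0.0299*1.6
   = 0.2576 - 0.0780 + 0.1404 + 0.0478
   = 0.3678


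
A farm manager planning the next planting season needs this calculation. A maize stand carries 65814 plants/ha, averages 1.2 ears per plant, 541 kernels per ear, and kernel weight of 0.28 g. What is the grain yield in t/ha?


Y = density * ears * kernels * kw
  = 65814 * 1.2 * 541 * 0.28 g/ha
  = 11963405.66 g/ha
  = 11963.41 kg/ha = 11.96 t/ha


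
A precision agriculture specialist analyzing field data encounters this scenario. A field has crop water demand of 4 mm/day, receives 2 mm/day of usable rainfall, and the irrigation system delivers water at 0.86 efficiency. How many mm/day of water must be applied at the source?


IWR = (ETc - Pe) / Ea
    = (4 - 2) / 0.86
    = 2 / 0.86
    = 2.33 mm/day


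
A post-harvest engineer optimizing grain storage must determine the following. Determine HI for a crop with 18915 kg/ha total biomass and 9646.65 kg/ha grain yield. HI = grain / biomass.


HI = grain_yield / biomass
   = 9646.65 / 18915
   = 0.51


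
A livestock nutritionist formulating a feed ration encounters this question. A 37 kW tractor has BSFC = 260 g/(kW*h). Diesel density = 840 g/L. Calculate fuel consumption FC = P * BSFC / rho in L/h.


FC = P * BSFC / rho_fuel
   = 37 * 260 / 840
   = 9620 / 840
   = 11.45 L/h


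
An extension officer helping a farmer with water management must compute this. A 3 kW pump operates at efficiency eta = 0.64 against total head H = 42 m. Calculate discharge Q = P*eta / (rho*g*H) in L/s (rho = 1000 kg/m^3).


Q = (P * 1000 * eta) / (rho * g * H)
  = (3 * 1000 * 0.64) / (1000 * 9.81 * 42)
  = 1920 / 412020
  = 0.00466 m^3/s = 4.66 L/s


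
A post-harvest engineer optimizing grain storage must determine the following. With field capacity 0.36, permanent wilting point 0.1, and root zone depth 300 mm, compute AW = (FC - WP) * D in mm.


AW = (FC - WP) * D
   = (0.36 - 0.1) * 300
   = 0.26 * 300
   = 78 mm


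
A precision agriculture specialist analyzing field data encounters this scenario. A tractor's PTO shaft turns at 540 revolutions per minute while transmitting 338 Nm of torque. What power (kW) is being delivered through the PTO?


P = 2*pi*n*T / 60000
  = 2*pi * 540 * 338 / 60000
  = 1146806.98 / 60000
  = 19.11 kW


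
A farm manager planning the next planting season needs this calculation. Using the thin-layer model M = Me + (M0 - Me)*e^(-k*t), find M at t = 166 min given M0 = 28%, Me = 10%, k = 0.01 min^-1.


M = Me + (M0 - Me) * e^(-k*t)
  = 10 + (28 - 10) * e^(-0.01*166)
  = 10 + 18 * e^(-1.660)
  = 10 + 18 * 0.19014
  = 10 + 3.4225
  = 13.42%


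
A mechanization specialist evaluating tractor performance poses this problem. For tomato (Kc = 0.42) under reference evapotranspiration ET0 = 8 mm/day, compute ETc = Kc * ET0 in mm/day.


ETc = Kc * ET0
    = 0.42 * 8
    = 3.36 mm/day


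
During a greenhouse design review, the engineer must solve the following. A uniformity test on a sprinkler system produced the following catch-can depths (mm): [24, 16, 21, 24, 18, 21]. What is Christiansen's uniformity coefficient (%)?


xbar = 124 / 6 = 20.667
sum|xi - xbar| = 14.667
CU = 100 * (1 - 14.667 / (6 * 20.667))
   = 100 * (1 - 0.1183)
   = 88.17%


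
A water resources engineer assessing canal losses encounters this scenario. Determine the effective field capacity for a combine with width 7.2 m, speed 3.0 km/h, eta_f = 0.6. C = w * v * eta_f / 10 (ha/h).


C = w * v * eta_f / 10
  = 7.2 * 3.0 * 0.6 / 10
  = 12.96 / 10
  = 1.30 ha/h


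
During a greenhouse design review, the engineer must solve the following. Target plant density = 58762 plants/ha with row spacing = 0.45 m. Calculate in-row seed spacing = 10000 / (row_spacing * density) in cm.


spacing = 10000 / (row_sp * density)
        = 10000 / (0.45 * 58762)
        = 10000 / 26442.90
        = 0.37817 m = 37.82 cm


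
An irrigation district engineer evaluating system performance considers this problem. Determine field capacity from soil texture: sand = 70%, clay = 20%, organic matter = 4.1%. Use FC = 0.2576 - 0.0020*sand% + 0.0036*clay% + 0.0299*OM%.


FC = 0.2576 - 0.0020*70 + 0.0036*20 + 0.0299*4.1
   = 0.2576 - 0.1400 + 0.0720 + 0.1226
   = 0.3122


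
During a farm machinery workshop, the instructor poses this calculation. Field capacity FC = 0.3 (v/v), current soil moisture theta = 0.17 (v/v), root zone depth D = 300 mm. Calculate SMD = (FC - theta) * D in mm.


SMD = (FC - theta) * D
    = (0.3 - 0.17) * 300
    = 0.130 * 300
    = 39 mm


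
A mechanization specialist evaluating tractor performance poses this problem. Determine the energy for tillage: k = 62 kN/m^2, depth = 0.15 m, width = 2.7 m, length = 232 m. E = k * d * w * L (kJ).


E = k * d * w * L
  = 62 * 0.15 * 2.7 * 232
  = 5825.52 kJ


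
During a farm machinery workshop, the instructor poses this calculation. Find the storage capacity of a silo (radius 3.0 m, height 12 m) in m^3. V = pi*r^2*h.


V = pi * r^2 * h
  = pi * 3.0^2 * 12
  = pi * 9 * 12
  = 339.29 m^3


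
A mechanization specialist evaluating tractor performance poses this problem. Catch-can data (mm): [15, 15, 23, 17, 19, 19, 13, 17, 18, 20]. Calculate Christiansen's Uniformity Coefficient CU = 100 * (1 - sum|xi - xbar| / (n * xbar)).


xbar = 176 / 10 = 17.600
sum|xi - xbar| = 22
CU = 100 * (1 - 22 / (10 * 17.600))
   = 100 * (1 - 0.1250)
   = 87.50%


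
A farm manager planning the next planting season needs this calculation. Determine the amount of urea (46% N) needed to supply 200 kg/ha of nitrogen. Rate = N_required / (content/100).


Rate = N_required / (N_content / 100)
     = 200 / (46 / 100)
     = 200 / 0.46
     = 434.78 kg/ha


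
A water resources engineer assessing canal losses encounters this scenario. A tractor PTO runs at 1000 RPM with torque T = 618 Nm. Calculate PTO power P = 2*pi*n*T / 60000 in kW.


P = 2*pi*n*T / 60000
  = 2*pi * 1000 * 618 / 60000
  = 3883008.52 / 60000
  = 64.72 kW


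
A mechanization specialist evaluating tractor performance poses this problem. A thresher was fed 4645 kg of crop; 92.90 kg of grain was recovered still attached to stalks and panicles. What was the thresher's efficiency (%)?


eta = (total - unthreshed) / total * 100
    = (4645 - 92.90) / 4645 * 100
    = 4552.10 / 4645 * 100
    = 98%


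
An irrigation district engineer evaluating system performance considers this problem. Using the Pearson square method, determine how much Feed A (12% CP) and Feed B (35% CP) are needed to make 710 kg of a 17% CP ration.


parts_A = CP_b - target = 35 - 17 = 18
parts_B = target - CP_a = 17 - 12 = 5
total_parts = 18 + 5 = 23
Feed A = 710 * 18 / 23 = 555.65 kg
Feed B = 710 * 5 / 23 = 154.35 kg

555.65 kg


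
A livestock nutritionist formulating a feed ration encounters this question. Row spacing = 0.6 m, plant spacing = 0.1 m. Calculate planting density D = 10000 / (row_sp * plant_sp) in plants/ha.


D = 10000 / (row_sp * plant_sp)
  = 10000 / (0.6 * 0.1)
  = 10000 / 0.0600
  = 166666.67 plants/ha


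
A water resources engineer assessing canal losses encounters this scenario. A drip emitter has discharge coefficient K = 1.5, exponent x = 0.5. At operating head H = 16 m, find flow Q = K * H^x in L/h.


Q = K * H^x
  = 1.5 * 16^0.5
  = 1.5 * 4
  = 6 L/h


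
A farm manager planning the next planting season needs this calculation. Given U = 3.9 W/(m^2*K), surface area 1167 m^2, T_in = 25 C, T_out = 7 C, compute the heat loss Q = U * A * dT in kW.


dT = 25 - (7) = 18 K
Q = U * A * dT
  = 3.9 * 1167 * 18
  = 81923.40 W = 81.92 kW


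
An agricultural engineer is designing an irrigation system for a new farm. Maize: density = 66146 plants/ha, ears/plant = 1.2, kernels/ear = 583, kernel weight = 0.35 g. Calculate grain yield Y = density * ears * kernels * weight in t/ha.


Y = density * ears * kernels * kw
  = 66146 * 1.2 * 583 * 0.35 g/ha
  = 16196509.56 g/ha
  = 16196.51 kg/ha = 16.20 t/ha


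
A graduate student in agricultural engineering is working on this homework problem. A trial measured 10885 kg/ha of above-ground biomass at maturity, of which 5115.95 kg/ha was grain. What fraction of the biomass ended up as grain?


HI = grain_yield / biomass
   = 5115.95 / 10885
   = 0.47


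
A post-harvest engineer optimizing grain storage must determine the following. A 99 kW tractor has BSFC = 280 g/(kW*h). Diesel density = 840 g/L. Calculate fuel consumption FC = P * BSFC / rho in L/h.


FC = P * BSFC / rho_fuel
   = 99 * 280 / 840
   = 27720 / 840
   = 33 L/h


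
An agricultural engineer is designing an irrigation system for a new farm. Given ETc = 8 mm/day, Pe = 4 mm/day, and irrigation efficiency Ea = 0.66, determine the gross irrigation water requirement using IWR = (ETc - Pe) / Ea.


IWR = (ETc - Pe) / Ea
    = (8 - 4) / 0.66
    = 4 / 0.66
    = 6.06 mm/day


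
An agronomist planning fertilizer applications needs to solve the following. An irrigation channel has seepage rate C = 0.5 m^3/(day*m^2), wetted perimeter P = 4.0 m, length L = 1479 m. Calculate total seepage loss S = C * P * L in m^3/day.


S = C * P * L
  = 0.5 * 4.0 * 1479
  = 2958 m^3/day


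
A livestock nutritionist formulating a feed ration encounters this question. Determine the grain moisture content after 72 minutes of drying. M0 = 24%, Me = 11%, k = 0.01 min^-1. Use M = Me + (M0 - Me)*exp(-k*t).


M = Me + (M0 - Me) * e^(-k*t)
  = 11 + (24 - 11) * e^(-0.01*72)
  = 11 + 13 * e^(-0.720)
  = 11 + 13 * 0.48675
  = 11 + 6.3278
  = 17.33%


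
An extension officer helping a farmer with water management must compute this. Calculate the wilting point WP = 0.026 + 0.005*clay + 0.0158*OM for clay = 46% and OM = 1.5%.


WP = 0.026 + 0.005*46 + 0.0158*1.5
   = 0.026 + 0.2300 + 0.0237
   = 0.2797


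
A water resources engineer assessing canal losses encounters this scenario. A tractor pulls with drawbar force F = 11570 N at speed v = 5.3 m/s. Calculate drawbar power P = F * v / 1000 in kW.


P = F * v / 1000
  = 11570 * 5.3 / 1000
  = 61321 / 1000
  = 61.32 kW


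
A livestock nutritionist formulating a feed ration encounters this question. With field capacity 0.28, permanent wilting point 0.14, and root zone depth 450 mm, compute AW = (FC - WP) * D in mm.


AW = (FC - WP) * D
   = (0.28 - 0.14) * 450
   = 0.14 * 450
   = 63 mm


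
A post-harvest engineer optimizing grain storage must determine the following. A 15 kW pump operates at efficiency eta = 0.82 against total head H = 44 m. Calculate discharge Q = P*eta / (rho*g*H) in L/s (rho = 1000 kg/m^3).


Q = (P * 1000 * eta) / (rho * g * H)
  = (15 * 1000 * 0.82) / (1000 * 9.81 * 44)
  = 12300 / 431640
  = 0.02850 m^3/s = 28.50 L/s


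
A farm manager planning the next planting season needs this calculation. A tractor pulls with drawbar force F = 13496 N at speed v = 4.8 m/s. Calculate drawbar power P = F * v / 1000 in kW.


P = F * v / 1000
  = 13496 * 4.8 / 1000
  = 64780.80 / 1000
  = 64.78 kW


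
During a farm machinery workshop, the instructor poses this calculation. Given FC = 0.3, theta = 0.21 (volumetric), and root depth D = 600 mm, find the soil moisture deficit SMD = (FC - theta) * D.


SMD = (FC - theta) * D
    = (0.3 - 0.21) * 600
    = 0.090 * 600
    = 54 mm


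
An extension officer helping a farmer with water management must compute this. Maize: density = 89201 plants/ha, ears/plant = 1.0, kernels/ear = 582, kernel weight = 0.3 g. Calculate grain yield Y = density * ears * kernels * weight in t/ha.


Y = density * ears * kernels * kw
  = 89201 * 1.0 * 582 * 0.3 g/ha
  = 15574494.60 g/ha
  = 15574.49 kg/ha = 15.57 t/ha


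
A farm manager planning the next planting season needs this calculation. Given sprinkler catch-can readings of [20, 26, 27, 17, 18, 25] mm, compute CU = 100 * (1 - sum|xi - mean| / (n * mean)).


xbar = 133 / 6 = 22.167
sum|xi - xbar| = 23
CU = 100 * (1 - 23 / (6 * 22.167))
   = 100 * (1 - 0.1729)
   = 82.71%


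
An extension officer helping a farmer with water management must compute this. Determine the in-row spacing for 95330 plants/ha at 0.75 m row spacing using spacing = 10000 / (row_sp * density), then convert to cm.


spacing = 10000 / (row_sp * density)
        = 10000 / (0.75 * 95330)
        = 10000 / 71497.50
        = 0.13987 m = 13.99 cm


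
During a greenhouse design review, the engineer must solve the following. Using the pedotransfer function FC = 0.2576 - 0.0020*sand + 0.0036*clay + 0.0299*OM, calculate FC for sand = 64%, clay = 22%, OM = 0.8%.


FC = 0.2576 - 0.0020*64 + 0.0036*22 + 0.0299*0.8
   = 0.2576 - 0.1280 + 0.0792 + 0.0239
   = 0.2327


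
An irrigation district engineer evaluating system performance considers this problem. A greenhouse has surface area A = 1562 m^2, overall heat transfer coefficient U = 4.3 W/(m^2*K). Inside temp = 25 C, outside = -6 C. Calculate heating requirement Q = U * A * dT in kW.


dT = 25 - (-6) = 31 K
Q = U * A * dT
  = 4.3 * 1562 * 31
  = 208214.60 W = 208.21 kW


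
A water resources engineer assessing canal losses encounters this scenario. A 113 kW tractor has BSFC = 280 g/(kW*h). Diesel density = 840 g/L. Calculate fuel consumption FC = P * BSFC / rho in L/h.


FC = P * BSFC / rho_fuel
   = 113 * 280 / 840
   = 31640 / 840
   = 37.67 L/h


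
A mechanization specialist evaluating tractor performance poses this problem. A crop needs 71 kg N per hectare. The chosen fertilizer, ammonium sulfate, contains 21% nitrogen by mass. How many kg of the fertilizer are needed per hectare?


Rate = N_required / (N_content / 100)
     = 71 / (21 / 100)
     = 71 / 0.21
     = 338.10 kg/ha


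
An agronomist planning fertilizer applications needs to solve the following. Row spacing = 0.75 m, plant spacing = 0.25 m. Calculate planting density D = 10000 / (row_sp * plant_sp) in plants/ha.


D = 10000 / (row_sp * plant_sp)
  = 10000 / (0.75 * 0.25)
  = 10000 / 0.1875
  = 53333.33 plants/ha


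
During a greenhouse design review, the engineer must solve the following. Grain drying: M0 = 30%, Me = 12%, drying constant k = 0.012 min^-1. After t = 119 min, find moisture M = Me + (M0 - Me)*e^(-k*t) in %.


M = Me + (M0 - Me) * e^(-k*t)
  = 12 + (30 - 12) * e^(-0.012*119)
  = 12 + 18 * e^(-1.428)
  = 12 + 18 * 0.23979
  = 12 + 4.3162
  = 16.32%


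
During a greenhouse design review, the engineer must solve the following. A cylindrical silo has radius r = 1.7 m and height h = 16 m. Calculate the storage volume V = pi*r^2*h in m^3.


V = pi * r^2 * h
  = pi * 1.7^2 * 16
  = pi * 2.89 * 16
  = 145.27 m^3


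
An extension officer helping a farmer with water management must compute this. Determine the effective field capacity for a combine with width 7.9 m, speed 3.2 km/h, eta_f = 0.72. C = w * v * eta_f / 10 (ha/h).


C = w * v * eta_f / 10
  = 7.9 * 3.2 * 0.72 / 10
  = 18.20 / 10
  = 1.82 ha/h


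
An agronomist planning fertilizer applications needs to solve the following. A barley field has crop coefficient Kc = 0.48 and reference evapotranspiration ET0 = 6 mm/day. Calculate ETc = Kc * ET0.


ETc = Kc * ET0
    = 0.48 * 6
    = 2.88 mm/day


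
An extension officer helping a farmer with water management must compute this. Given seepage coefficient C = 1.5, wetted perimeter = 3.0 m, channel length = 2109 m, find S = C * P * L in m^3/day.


S = C * P * L
  = 1.5 * 3.0 * 2109
  = 9490.50 m^3/day


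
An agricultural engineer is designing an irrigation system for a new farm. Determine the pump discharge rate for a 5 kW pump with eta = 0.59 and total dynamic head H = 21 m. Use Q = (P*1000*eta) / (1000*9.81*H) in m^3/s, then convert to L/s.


Q = (P * 1000 * eta) / (rho * g * H)
  = (5 * 1000 * 0.59) / (1000 * 9.81 * 21)
  = 2950 / 206010
  = 0.01432 m^3/s = 14.32 L/s


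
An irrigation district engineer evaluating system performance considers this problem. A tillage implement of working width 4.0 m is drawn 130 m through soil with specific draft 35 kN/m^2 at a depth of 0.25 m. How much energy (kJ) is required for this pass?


E = k * d * w * L
  = 35 * 0.25 * 4.0 * 130
  = 4550 kJ


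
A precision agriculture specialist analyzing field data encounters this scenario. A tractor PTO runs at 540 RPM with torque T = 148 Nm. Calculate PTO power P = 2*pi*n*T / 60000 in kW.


P = 2*pi*n*T / 60000
  = 2*pi * 540 * 148 / 60000
  = 502152.17 / 60000
  = 8.37 kW


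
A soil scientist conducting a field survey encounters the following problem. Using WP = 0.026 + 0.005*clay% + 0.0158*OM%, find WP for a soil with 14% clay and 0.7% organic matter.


WP = 0.026 + 0.005*14 + 0.0158*0.7
   = 0.026 + 0.0700 + 0.0111
   = 0.1071


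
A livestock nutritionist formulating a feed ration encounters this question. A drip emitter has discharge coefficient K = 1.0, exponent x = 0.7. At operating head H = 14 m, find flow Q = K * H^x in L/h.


Q = K * H^x
  = 1.0 * 14^0.7
  = 1.0 * 6.3429
  = 6.34 L/h


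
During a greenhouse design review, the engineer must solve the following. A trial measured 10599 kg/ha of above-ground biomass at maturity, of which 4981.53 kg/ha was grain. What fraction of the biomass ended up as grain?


HI = grain_yield / biomass
   = 4981.53 / 10599
   = 0.47


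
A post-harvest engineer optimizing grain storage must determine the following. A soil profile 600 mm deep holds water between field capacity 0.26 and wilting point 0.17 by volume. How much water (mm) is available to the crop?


AW = (FC - WP) * D
   = (0.26 - 0.17) * 600
   = 0.09 * 600
   = 54 mm


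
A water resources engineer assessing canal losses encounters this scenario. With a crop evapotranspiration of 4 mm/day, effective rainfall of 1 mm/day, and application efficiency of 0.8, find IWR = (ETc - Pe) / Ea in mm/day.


IWR = (ETc - Pe) / Ea
    = (4 - 1) / 0.8
    = 3 / 0.8
    = 3.75 mm/day


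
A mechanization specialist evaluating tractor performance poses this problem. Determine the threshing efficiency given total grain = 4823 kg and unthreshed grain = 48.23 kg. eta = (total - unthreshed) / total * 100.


eta = (total - unthreshed) / total * 100
    = (4823 - 48.23) / 4823 * 100
    = 4774.77 / 4823 * 100
    = 99%


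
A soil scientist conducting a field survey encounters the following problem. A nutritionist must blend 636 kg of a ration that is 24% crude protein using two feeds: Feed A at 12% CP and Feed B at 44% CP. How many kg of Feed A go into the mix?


parts_A = CP_b - target = 44 - 24 = 20
parts_B = target - CP_a = 24 - 12 = 12
total_parts = 20 + 12 = 32
Feed A = 636 * 20 / 32 = 397.50 kg
Feed B = 636 * 12 / 32 = 238.50 kg

397.50 kg


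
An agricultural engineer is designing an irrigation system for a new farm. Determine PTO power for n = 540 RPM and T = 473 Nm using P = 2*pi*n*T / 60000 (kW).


P = 2*pi*n*T / 60000
  = 2*pi * 540 * 473 / 60000
  = 1604851.19 / 60000
  = 26.75 kW


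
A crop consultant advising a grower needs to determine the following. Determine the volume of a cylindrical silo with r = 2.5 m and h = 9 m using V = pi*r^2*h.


V = pi * r^2 * h
  = pi * 2.5^2 * 9
  = pi * 6.25 * 9
  = 176.71 m^3


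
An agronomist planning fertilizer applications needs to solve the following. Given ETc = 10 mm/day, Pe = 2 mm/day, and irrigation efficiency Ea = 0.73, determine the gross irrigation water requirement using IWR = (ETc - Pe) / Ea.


IWR = (ETc - Pe) / Ea
    = (10 - 2) / 0.73
    = 8 / 0.73
    = 10.96 mm/day


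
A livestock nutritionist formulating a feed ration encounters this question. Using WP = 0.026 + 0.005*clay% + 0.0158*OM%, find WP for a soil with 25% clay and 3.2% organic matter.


WP = 0.026 + 0.005*25 + 0.0158*3.2
   = 0.026 + 0.1250 + 0.0506
   = 0.2016


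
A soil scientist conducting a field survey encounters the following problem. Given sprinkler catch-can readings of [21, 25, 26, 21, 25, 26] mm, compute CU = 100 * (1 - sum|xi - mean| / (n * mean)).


xbar = 144 / 6 = 24
sum|xi - xbar| = 12
CU = 100 * (1 - 12 / (6 * 24))
   = 100 * (1 - 0.0833)
   = 91.67%


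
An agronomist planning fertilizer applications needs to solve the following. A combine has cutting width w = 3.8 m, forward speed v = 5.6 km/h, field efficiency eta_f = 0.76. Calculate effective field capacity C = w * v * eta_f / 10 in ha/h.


C = w * v * eta_f / 10
  = 3.8 * 5.6 * 0.76 / 10
  = 16.17 / 10
  = 1.62 ha/h


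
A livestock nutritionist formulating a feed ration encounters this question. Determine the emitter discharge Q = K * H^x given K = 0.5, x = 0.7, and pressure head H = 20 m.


Q = K * H^x
  = 0.5 * 20^0.7
  = 0.5 * 8.1418
  = 4.07 L/h


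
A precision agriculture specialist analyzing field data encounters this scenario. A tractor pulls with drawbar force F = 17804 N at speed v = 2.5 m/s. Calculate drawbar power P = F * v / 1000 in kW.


P = F * v / 1000
  = 17804 * 2.5 / 1000
  = 44510 / 1000
  = 44.51 kW


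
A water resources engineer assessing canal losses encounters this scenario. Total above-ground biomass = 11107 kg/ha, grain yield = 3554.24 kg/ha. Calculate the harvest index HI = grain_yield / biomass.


HI = grain_yield / biomass
   = 3554.24 / 11107
   = 0.32


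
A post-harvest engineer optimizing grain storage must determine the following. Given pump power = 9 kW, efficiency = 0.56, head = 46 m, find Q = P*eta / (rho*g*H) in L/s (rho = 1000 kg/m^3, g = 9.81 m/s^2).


Q = (P * 1000 * eta) / (rho * g * H)
  = (9 * 1000 * 0.56) / (1000 * 9.81 * 46)
  = 5040 / 451260
  = 0.01117 m^3/s = 11.17 L/s


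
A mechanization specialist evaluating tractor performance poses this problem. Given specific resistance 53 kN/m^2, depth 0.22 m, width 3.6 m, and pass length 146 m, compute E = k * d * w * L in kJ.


E = k * d * w * L
  = 53 * 0.22 * 3.6 * 146
  = 6128.50 kJ


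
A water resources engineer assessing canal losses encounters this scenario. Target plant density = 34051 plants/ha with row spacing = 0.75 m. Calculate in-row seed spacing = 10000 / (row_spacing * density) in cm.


spacing = 10000 / (row_sp * density)
        = 10000 / (0.75 * 34051)
        = 10000 / 25538.25
        = 0.39157 m = 39.16 cm


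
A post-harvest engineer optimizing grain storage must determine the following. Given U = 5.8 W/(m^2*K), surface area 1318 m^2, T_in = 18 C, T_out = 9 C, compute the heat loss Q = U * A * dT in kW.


dT = 18 - (9) = 9 K
Q = U * A * dT
  = 5.8 * 1318 * 9
  = 68799.60 W = 68.80 kW


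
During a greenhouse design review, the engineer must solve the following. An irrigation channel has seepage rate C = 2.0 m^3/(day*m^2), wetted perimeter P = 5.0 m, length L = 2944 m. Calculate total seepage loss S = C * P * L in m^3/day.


S = C * P * L
  = 2.0 * 5.0 * 2944
  = 29440 m^3/day


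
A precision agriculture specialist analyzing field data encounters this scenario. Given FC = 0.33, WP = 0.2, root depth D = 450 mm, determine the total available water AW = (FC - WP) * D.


AW = (FC - WP) * D
   = (0.33 - 0.2) * 450
   = 0.13 * 450
   = 58.50 mm


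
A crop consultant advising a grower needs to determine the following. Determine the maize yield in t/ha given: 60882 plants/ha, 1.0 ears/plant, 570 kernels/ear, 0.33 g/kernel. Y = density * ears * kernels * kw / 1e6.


Y = density * ears * kernels * kw
  = 60882 * 1.0 * 570 * 0.33 g/ha
  = 11451904.20 g/ha
  = 11451.90 kg/ha = 11.45 t/ha


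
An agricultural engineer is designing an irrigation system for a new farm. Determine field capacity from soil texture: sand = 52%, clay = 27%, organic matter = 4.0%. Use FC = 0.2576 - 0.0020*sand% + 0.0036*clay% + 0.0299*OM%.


FC = 0.2576 - 0.0020*52 + 0.0036*27 + 0.0299*4.0
   = 0.2576 - 0.1040 + 0.0972 + 0.1196
   = 0.3704


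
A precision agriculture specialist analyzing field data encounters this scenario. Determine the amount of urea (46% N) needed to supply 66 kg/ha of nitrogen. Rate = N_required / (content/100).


Rate = N_required / (N_content / 100)
     = 66 / (46 / 100)
     = 66 / 0.46
     = 143.48 kg/ha


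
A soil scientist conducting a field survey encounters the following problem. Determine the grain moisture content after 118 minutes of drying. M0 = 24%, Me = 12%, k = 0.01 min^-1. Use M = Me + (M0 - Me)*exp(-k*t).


M = Me + (M0 - Me) * e^(-k*t)
  = 12 + (24 - 12) * e^(-0.01*118)
  = 12 + 12 * e^(-1.180)
  = 12 + 12 * 0.30728
  = 12 + 3.6873
  = 15.69%


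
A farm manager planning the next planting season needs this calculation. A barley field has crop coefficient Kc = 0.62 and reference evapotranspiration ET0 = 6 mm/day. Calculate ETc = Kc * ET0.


ETc = Kc * ET0
    = 0.62 * 6
    = 3.72 mm/day


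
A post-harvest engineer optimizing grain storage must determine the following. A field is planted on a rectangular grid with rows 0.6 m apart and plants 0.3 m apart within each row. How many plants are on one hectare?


D = 10000 / (row_sp * plant_sp)
  = 10000 / (0.6 * 0.3)
  = 10000 / 0.1800
  = 55555.56 plants/ha


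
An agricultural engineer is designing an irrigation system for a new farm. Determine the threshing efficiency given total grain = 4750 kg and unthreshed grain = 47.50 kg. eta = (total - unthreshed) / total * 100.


eta = (total - unthreshed) / total * 100
    = (4750 - 47.50) / 4750 * 100
    = 4702.50 / 4750 * 100
    = 99%


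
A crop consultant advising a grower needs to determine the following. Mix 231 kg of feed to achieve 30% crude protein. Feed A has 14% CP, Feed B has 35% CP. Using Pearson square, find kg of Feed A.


parts_A = CP_b - target = 35 - 30 = 5
parts_B = target - CP_a = 30 - 14 = 16
total_parts = 5 + 16 = 21
Feed A = 231 * 5 / 21 = 55 kg
Feed B = 231 * 16 / 21 = 176 kg

55 kg


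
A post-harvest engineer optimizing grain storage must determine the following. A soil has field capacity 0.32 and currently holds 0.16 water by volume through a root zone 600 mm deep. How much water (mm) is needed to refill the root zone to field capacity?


SMD = (FC - theta) * D
    = (0.32 - 0.16) * 600
    = 0.160 * 600
    = 96 mm


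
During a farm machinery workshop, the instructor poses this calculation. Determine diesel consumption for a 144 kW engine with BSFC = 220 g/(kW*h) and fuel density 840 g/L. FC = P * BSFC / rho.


FC = P * BSFC / rho_fuel
   = 144 * 220 / 840
   = 31680 / 840
   = 37.71 L/h


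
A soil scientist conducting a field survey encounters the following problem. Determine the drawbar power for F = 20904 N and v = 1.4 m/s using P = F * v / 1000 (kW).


P = F * v / 1000
  = 20904 * 1.4 / 1000
  = 29265.60 / 1000
  = 29.27 kW


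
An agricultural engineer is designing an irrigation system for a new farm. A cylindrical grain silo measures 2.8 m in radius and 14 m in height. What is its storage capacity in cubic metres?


V = pi * r^2 * h
  = pi * 2.8^2 * 14
  = pi * 7.84 * 14
  = 344.82 m^3


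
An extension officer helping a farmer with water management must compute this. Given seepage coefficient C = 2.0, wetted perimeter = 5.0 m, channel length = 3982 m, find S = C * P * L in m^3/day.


S = C * P * L
  = 2.0 * 5.0 * 3982
  = 39820 m^3/day


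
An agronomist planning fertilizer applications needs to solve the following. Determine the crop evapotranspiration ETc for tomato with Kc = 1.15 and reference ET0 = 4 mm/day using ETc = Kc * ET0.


ETc = Kc * ET0
    = 1.15 * 4
    = 4.60 mm/day


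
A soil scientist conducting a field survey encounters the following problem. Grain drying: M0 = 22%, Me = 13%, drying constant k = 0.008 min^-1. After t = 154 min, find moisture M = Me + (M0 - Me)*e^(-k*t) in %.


M = Me + (M0 - Me) * e^(-k*t)
  = 13 + (22 - 13) * e^(-0.008*154)
  = 13 + 9 * e^(-1.232)
  = 13 + 9 * 0.29171
  = 13 + 2.6254
  = 15.63%


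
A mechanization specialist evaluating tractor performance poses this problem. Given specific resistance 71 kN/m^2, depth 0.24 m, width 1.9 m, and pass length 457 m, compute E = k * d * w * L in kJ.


E = k * d * w * L
  = 71 * 0.24 * 1.9 * 457
  = 14795.83 kJ


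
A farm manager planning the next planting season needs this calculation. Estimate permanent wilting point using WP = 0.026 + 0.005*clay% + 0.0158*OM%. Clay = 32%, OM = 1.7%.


WP = 0.026 + 0.005*32 + 0.0158*1.7
   = 0.026 + 0.1600 + 0.0269
   = 0.2129


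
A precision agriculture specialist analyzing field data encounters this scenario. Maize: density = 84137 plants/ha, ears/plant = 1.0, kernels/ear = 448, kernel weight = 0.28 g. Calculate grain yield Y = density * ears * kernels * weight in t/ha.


Y = density * ears * kernels * kw
  = 84137 * 1.0 * 448 * 0.28 g/ha
  = 10554145.28 g/ha
  = 10554.15 kg/ha = 10.55 t/ha


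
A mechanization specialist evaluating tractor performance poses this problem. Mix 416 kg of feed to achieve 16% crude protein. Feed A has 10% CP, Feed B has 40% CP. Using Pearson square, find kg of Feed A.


parts_A = CP_b - target = 40 - 16 = 24
parts_B = target - CP_a = 16 - 10 = 6
total_parts = 24 + 6 = 30
Feed A = 416 * 24 / 30 = 332.80 kg
Feed B = 416 * 6 / 30 = 83.20 kg

332.80 kg


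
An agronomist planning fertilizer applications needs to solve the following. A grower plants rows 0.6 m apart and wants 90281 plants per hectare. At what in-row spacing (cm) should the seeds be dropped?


spacing = 10000 / (row_sp * density)
        = 10000 / (0.6 * 90281)
        = 10000 / 54168.60
        = 0.18461 m = 18.46 cm


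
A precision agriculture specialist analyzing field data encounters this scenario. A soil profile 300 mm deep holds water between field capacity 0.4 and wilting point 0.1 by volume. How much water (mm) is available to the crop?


AW = (FC - WP) * D
   = (0.4 - 0.1) * 300
   = 0.30 * 300
   = 90 mm


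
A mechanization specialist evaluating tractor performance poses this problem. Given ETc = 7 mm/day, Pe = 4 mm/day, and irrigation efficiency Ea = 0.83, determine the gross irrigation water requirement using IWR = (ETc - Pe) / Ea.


IWR = (ETc - Pe) / Ea
    = (7 - 4) / 0.83
    = 3 / 0.83
    = 3.61 mm/day


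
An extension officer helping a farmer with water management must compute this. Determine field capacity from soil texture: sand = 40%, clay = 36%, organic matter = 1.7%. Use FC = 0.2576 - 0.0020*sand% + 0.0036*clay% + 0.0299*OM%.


FC = 0.2576 - 0.0020*40 + 0.0036*36 + 0.0299*1.7
   = 0.2576 - 0.0800 + 0.1296 + 0.0508
   = 0.3580


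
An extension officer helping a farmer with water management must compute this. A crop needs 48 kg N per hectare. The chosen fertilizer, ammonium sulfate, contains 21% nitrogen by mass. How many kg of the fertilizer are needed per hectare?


Rate = N_required / (N_content / 100)
     = 48 / (21 / 100)
     = 48 / 0.21
     = 228.57 kg/ha


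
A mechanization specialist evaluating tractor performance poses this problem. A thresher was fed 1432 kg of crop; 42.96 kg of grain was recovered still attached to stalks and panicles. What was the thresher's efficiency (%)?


eta = (total - unthreshed) / total * 100
    = (1432 - 42.96) / 1432 * 100
    = 1389.04 / 1432 * 100
    = 97%


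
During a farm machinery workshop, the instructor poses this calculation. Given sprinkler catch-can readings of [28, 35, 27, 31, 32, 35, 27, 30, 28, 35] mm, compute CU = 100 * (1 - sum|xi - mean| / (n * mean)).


xbar = 308 / 10 = 30.800
sum|xi - xbar| = 28
CU = 100 * (1 - 28 / (10 * 30.800))
   = 100 * (1 - 0.0909)
   = 90.91%


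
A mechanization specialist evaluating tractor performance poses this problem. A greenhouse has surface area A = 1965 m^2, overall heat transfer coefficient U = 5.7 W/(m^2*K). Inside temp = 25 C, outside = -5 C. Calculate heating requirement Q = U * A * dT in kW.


dT = 25 - (-5) = 30 K
Q = U * A * dT
  = 5.7 * 1965 * 30
  = 336015 W = 336.02 kW


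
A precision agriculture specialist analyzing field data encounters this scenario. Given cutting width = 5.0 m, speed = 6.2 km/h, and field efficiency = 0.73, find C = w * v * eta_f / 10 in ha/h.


C = w * v * eta_f / 10
  = 5.0 * 6.2 * 0.73 / 10
  = 22.63 / 10
  = 2.26 ha/h


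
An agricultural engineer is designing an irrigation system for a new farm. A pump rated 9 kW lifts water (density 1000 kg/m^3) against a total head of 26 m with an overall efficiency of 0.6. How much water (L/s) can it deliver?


Q = (P * 1000 * eta) / (rho * g * H)
  = (9 * 1000 * 0.6) / (1000 * 9.81 * 26)
  = 5400 / 255060
  = 0.02117 m^3/s = 21.17 L/s


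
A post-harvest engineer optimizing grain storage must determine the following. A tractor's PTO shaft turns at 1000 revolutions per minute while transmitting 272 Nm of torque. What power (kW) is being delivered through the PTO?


P = 2*pi*n*T / 60000
  = 2*pi * 1000 * 272 / 60000
  = 1709026.40 / 60000
  = 28.48 kW


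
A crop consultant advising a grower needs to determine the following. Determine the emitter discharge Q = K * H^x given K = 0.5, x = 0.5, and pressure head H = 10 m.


Q = K * H^x
  = 0.5 * 10^0.5
  = 0.5 * 3.1623
  = 1.58 L/h


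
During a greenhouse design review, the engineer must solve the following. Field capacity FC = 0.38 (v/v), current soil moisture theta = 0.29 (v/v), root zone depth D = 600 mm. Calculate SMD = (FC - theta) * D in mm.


SMD = (FC - theta) * D
    = (0.38 - 0.29) * 600
    = 0.090 * 600
    = 54 mm


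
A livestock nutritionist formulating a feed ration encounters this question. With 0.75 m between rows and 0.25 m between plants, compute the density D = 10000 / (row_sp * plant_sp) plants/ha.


D = 10000 / (row_sp * plant_sp)
  = 10000 / (0.75 * 0.25)
  = 10000 / 0.1875
  = 53333.33 plants/ha


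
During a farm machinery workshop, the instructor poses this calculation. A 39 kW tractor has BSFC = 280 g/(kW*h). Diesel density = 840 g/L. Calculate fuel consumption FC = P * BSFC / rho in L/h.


FC = P * BSFC / rho_fuel
   = 39 * 280 / 840
   = 10920 / 840
   = 13 L/h


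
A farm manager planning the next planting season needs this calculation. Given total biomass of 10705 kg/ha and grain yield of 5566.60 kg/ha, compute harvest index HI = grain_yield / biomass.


HI = grain_yield / biomass
   = 5566.60 / 10705
   = 0.52


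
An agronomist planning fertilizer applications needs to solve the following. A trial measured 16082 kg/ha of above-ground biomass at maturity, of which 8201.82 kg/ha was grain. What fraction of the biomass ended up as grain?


HI = grain_yield / biomass
   = 8201.82 / 16082
   = 0.51


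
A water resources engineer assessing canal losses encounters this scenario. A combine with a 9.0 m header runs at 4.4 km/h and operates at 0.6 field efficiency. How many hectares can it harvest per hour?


C = w * v * eta_f / 10
  = 9.0 * 4.4 * 0.6 / 10
  = 23.76 / 10
  = 2.38 ha/h


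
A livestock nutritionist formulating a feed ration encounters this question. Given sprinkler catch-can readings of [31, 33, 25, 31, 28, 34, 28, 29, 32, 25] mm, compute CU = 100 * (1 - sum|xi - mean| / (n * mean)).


xbar = 296 / 10 = 29.600
sum|xi - xbar| = 26
CU = 100 * (1 - 26 / (10 * 29.600))
   = 100 * (1 - 0.0878)
   = 91.22%


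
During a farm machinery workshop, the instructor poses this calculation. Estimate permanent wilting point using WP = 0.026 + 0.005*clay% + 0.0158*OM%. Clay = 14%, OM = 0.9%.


WP = 0.026 + 0.005*14 + 0.0158*0.9
   = 0.026 + 0.0700 + 0.0142
   = 0.1102
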